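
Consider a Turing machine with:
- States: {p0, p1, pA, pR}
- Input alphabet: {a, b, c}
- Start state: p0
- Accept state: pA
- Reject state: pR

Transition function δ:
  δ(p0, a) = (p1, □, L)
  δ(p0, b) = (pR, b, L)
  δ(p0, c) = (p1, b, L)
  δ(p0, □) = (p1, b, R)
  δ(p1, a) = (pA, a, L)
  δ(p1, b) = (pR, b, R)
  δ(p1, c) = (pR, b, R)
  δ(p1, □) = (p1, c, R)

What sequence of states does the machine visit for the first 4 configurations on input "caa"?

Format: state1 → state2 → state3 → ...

Execution trace:
Initial: [p0]caa
Step 1: δ(p0, c) = (p1, b, L) → [p1]□baa
Step 2: δ(p1, □) = (p1, c, R) → c[p1]baa
Step 3: δ(p1, b) = (pR, b, R) → cb[pR]aa

The machine reaches the reject state pR and halts.

State sequence: p0 → p1 → p1 → pR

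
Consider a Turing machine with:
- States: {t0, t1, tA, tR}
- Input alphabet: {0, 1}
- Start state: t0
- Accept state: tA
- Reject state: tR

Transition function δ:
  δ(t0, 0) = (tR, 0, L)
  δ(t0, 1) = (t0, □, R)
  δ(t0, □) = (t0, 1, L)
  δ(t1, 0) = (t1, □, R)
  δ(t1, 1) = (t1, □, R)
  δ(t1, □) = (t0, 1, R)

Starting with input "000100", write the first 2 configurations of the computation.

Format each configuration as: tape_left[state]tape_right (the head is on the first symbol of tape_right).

Transitions applied:
Step 1: δ(t0, 0) = (tR, 0, L)

The first 2 configurations are:
[t0]000100 ⊢ [tR]□000100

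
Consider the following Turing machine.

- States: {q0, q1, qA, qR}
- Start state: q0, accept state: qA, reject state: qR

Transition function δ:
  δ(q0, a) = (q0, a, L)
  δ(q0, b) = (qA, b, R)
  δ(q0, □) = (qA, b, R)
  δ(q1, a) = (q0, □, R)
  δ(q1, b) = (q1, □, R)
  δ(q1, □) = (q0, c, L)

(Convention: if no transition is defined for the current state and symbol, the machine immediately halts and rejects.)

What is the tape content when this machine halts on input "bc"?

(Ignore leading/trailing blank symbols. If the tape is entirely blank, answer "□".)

Execution trace:
Initial: [q0]bc
Step 1: δ(q0, b) = (qA, b, R) → b[qA]c

The machine reaches the accept state qA and halts.

Final tape (ignoring leading/trailing blanks): bc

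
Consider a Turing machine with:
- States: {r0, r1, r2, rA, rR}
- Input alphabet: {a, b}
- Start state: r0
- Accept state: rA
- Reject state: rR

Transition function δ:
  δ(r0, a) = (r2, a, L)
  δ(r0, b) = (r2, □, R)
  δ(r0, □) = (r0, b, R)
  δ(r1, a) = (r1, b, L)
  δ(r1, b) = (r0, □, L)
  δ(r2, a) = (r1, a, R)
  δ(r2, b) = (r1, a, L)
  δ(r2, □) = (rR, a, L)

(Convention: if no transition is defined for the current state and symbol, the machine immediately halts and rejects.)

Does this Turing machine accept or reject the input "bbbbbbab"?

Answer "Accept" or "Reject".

Execution trace:
Initial: [r0]bbbbbbab
Step 1: δ(r0, b) = (r2, □, R) → □[r2]bbbbbab
Step 2: δ(r2, b) = (r1, a, L) → [r1]□abbbbab

No transition is defined for δ(r1, □). By convention the machine halts and rejects.

Answer: Reject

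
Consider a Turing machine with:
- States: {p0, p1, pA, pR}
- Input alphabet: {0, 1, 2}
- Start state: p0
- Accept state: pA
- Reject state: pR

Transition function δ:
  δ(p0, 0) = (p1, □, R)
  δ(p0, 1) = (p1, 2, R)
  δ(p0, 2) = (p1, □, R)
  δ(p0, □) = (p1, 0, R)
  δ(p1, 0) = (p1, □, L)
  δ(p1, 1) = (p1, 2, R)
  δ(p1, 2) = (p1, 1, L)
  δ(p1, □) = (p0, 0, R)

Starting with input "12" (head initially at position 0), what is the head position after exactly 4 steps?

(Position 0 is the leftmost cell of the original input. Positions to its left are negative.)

Execution trace (head position shown):
Step 0: [p0]12  (head at position 0)
Step 1: move right → 2[p1]2  (head at position 1)
Step 2: move left → [p1]21  (head at position 0)
Step 3: move left → [p1]□11  (head at position -1)
Step 4: move right → 0[p0]11  (head at position 0)

After 4 steps, the head is at position 0.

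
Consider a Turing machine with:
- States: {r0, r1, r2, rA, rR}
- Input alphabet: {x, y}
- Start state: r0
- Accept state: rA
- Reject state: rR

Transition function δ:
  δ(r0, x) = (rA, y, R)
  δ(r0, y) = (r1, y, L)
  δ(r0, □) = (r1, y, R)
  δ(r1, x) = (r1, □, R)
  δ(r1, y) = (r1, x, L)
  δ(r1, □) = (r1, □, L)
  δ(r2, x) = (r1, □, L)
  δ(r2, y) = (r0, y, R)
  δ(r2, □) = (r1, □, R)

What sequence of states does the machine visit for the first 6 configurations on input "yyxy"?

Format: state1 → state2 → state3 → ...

Execution trace:
Initial: [r0]yyxy
Step 1: δ(r0, y) = (r1, y, L) → [r1]□yyxy
Step 2: δ(r1, □) = (r1, □, L) → [r1]□□yyxy
Step 3: δ(r1, □) = (r1, □, L) → [r1]□□□yyxy
Step 4: δ(r1, □) = (r1, □, L) → [r1]□□□□yyxy
Step 5: δ(r1, □) = (r1, □, L) → [r1]□□□□□yyxy

State sequence: r0 → r1 → r1 → r1 → r1 → r1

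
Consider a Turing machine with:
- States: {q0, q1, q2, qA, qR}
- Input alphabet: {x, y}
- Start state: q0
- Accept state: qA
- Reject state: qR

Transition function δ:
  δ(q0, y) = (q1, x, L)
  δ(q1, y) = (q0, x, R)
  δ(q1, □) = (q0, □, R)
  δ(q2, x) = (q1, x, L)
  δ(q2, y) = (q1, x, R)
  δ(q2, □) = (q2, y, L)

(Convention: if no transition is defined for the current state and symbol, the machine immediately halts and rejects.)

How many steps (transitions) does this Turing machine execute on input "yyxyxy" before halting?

Execution trace:
Initial: [q0]yyxyxy
Step 1: δ(q0, y) = (q1, x, L) → [q1]□xyxyxy
Step 2: δ(q1, □) = (q0, □, R) → □[q0]xyxyxy

No transition is defined for δ(q0, x). By convention the machine halts and rejects.

The machine executed 2 steps before halting.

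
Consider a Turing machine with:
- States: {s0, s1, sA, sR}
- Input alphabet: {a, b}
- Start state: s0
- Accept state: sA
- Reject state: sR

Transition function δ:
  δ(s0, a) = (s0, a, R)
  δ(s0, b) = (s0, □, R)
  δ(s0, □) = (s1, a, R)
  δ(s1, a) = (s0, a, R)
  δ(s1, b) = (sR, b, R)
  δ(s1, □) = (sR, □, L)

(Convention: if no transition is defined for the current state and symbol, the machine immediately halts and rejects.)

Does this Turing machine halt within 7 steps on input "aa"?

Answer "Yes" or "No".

Execution trace:
Initial: [s0]aa
Step 1: δ(s0, a) = (s0, a, R) → a[s0]a
Step 2: δ(s0, a) = (s0, a, R) → aa[s0]□
Step 3: δ(s0, □) = (s1, a, R) → aaa[s1]□
Step 4: δ(s1, □) = (sR, □, L) → aa[sR]a□

The machine reaches the reject state sR and halts.
The machine halted after 4 steps (within the 7-step bound).

Answer: Yes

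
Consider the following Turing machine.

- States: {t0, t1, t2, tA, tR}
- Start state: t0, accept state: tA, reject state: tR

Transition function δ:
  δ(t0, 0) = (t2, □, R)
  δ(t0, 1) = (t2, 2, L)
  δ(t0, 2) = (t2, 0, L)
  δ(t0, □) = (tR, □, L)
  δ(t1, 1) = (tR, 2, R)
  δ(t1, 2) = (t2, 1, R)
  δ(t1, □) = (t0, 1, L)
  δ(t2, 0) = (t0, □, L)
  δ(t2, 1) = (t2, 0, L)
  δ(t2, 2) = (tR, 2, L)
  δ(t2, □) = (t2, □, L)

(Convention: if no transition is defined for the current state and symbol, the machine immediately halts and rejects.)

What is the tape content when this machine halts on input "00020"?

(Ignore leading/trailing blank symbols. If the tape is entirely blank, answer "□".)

Execution trace:
Initial: [t0]00020
Step 1: δ(t0, 0) = (t2, □, R) → □[t2]0020
Step 2: δ(t2, 0) = (t0, □, L) → [t0]□□020
Step 3: δ(t0, □) = (tR, □, L) → [tR]□□□020

The machine reaches the reject state tR and halts.

Final tape (ignoring leading/trailing blanks): 020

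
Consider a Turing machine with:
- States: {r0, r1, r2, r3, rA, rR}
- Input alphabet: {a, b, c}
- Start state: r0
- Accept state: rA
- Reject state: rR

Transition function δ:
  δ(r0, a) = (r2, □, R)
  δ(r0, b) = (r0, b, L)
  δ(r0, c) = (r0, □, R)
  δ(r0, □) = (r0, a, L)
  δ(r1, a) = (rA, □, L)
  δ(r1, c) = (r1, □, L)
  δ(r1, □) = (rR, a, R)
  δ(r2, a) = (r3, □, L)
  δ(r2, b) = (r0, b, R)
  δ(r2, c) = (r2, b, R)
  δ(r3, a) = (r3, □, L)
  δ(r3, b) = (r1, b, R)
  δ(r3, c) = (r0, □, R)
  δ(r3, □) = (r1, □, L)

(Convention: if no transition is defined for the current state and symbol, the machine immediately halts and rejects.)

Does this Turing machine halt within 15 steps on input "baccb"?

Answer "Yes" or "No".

Execution trace:
Initial: [r0]baccb
Step 1: δ(r0, b) = (r0, b, L) → [r0]□baccb
Step 2: δ(r0, □) = (r0, a, L) → [r0]□abaccb
Step 3: δ(r0, □) = (r0, a, L) → [r0]□aabaccb
Step 4: δ(r0, □) = (r0, a, L) → [r0]□aaabaccb
Step 5: δ(r0, □) = (r0, a, L) → [r0]□aaaabaccb
Step 6: δ(r0, □) = (r0, a, L) → [r0]□aaaaabaccb
Step 7: δ(r0, □) = (r0, a, L) → [r0]□aaaaaabaccb
Step 8: δ(r0, □) = (r0, a, L) → [r0]□aaaaaaabaccb
Step 9: δ(r0, □) = (r0, a, L) → [r0]□aaaaaaaabaccb
Step 10: δ(r0, □) = (r0, a, L) → [r0]□aaaaaaaaabaccb
Step 11: δ(r0, □) = (r0, a, L) → [r0]□aaaaaaaaaabaccb
Step 12: δ(r0, □) = (r0, a, L) → [r0]□aaaaaaaaaaabaccb
Step 13: δ(r0, □) = (r0, a, L) → [r0]□aaaaaaaaaaaabaccb
Step 14: δ(r0, □) = (r0, a, L) → [r0]□aaaaaaaaaaaaabaccb
Step 15: δ(r0, □) = (r0, a, L) → [r0]□aaaaaaaaaaaaaabaccb

The machine has not reached a halting state after 15 steps.
The machine did not halt within the 15-step bound.

Answer: No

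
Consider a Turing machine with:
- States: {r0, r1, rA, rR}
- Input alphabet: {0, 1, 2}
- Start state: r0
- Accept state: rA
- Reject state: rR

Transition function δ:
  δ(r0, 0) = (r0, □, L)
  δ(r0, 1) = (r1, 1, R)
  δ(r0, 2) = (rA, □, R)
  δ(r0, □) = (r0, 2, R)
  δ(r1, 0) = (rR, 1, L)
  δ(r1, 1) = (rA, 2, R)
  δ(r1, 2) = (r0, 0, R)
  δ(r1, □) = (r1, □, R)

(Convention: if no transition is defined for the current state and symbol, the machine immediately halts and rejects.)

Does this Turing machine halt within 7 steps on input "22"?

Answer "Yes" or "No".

Execution trace:
Initial: [r0]22
Step 1: δ(r0, 2) = (rA, □, R) → □[rA]2

The machine reaches the accept state rA and halts.
The machine halted after 1 step (within the 7-step bound).

Answer: Yes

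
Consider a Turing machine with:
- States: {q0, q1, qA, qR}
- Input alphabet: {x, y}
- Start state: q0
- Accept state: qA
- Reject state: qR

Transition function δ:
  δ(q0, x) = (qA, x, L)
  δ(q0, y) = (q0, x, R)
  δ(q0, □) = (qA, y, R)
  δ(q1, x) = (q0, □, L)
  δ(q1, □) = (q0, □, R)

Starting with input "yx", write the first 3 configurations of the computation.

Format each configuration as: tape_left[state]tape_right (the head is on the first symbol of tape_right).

Transitions applied:
Step 1: δ(q0, y) = (q0, x, R)
Step 2: δ(q0, x) = (qA, x, L)

The first 3 configurations are:
[q0]yx ⊢ x[q0]x ⊢ [qA]xx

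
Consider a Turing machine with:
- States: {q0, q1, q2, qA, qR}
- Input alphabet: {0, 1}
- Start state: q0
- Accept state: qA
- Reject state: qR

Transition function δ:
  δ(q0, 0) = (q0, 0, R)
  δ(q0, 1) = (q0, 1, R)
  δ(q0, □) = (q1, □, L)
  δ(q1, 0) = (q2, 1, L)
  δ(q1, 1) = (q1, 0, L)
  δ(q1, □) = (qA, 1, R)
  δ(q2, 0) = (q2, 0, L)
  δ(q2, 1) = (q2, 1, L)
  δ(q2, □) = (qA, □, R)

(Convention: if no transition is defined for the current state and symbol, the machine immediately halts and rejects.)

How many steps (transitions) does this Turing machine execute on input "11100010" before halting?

Execution trace:
Initial: [q0]11100010
Step 1: δ(q0, 1) = (q0, 1, R) → 1[q0]1100010
Step 2: δ(q0, 1) = (q0, 1, R) → 11[q0]100010
Step 3: δ(q0, 1) = (q0, 1, R) → 111[q0]00010
Step 4: δ(q0, 0) = (q0, 0, R) → 1110[q0]0010
Step 5: δ(q0, 0) = (q0, 0, R) → 11100[q0]010
Step 6: δ(q0, 0) = (q0, 0, R) → 111000[q0]10
Step 7: δ(q0, 1) = (q0, 1, R) → 1110001[q0]0
Step 8: δ(q0, 0) = (q0, 0, R) → 11100010[q0]□
Step 9: δ(q0, □) = (q1, □, L) → 1110001[q1]0□
Step 10: δ(q1, 0) = (q2, 1, L) → 111000[q2]11□
Step 11: δ(q2, 1) = (q2, 1, L) → 11100[q2]011□
Step 12: δ(q2, 0) = (q2, 0, L) → 1110[q2]0011□
Step 13: δ(q2, 0) = (q2, 0, L) → 111[q2]00011□
Step 14: δ(q2, 0) = (q2, 0, L) → 11[q2]100011□
Step 15: δ(q2, 1) = (q2, 1, L) → 1[q2]1100011□
Step 16: δ(q2, 1) = (q2, 1, L) → [q2]11100011□
Step 17: δ(q2, 1) = (q2, 1, L) → [q2]□11100011□
Step 18: δ(q2, □) = (qA, □, R) → □[qA]11100011□

The machine reaches the accept state qA and halts.

The machine executed 18 steps before halting.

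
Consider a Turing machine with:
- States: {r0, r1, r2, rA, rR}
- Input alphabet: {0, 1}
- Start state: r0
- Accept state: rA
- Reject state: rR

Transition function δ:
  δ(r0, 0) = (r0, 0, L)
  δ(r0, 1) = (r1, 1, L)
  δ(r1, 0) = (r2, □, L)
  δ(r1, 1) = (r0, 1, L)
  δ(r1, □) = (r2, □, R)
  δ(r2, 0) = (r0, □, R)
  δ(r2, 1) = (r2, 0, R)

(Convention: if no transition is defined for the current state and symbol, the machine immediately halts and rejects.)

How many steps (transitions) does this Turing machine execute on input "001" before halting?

Execution trace:
Initial: [r0]001
Step 1: δ(r0, 0) = (r0, 0, L) → [r0]□001

No transition is defined for δ(r0, □). By convention the machine halts and rejects.

The machine executed 1 step before halting.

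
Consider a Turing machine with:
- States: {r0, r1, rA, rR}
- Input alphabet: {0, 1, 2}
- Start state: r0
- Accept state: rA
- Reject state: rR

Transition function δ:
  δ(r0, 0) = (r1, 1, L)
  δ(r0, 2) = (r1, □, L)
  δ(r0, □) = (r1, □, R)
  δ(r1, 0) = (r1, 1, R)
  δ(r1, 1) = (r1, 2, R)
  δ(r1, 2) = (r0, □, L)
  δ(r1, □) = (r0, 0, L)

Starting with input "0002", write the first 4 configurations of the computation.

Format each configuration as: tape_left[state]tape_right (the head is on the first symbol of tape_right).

Transitions applied:
Step 1: δ(r0, 0) = (r1, 1, L)
Step 2: δ(r1, □) = (r0, 0, L)
Step 3: δ(r0, □) = (r1, □, R)

The first 4 configurations are:
[r0]0002 ⊢ [r1]□1002 ⊢ [r0]□01002 ⊢ □[r1]01002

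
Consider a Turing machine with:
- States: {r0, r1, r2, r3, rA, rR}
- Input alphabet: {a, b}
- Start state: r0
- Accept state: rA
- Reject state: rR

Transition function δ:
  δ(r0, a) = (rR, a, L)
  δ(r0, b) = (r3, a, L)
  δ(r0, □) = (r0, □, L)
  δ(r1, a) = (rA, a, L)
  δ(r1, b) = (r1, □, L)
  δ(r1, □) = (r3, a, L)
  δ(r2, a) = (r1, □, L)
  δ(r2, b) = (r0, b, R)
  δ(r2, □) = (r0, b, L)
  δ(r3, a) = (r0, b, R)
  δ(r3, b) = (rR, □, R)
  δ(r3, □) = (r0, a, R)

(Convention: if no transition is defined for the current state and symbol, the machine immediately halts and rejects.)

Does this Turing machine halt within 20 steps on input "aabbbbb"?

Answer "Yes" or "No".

Execution trace:
Initial: [r0]aabbbbb
Step 1: δ(r0, a) = (rR, a, L) → [rR]□aabbbbb

The machine reaches the reject state rR and halts.
The machine halted after 1 step (within the 20-step bound).

Answer: Yes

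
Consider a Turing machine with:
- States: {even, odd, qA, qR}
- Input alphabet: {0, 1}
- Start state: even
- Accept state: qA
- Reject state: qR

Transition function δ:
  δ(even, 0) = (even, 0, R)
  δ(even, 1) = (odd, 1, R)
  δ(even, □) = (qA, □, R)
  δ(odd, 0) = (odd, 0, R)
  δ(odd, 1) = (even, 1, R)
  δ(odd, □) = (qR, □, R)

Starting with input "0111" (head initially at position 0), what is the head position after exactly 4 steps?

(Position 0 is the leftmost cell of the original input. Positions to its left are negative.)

Execution trace (head position shown):
Step 0: [even]0111  (head at position 0)
Step 1: move right → 0[even]111  (head at position 1)
Step 2: move right → 01[odd]11  (head at position 2)
Step 3: move right → 011[even]1  (head at position 3)
Step 4: move right → 0111[odd]□  (head at position 4)

After 4 steps, the head is at position 4.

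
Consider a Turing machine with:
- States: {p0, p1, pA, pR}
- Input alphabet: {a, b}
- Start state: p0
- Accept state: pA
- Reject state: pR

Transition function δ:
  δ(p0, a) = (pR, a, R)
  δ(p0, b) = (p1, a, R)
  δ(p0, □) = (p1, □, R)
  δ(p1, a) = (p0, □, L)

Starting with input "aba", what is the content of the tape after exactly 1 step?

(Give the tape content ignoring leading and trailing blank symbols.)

Execution trace:
Initial: [p0]aba
Step 1: δ(p0, a) = (pR, a, R) → a[pR]ba

The machine reaches the reject state pR and halts.

After 1 step, the tape (ignoring leading/trailing blanks) is: aba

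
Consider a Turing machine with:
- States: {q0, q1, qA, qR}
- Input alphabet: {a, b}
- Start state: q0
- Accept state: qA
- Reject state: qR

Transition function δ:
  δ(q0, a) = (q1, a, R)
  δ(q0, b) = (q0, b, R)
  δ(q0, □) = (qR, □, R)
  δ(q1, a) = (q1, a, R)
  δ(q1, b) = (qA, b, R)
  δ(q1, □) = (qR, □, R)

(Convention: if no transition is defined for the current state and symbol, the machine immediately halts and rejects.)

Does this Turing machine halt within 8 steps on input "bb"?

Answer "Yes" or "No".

Execution trace:
Initial: [q0]bb
Step 1: δ(q0, b) = (q0, b, R) → b[q0]b
Step 2: δ(q0, b) = (q0, b, R) → bb[q0]□
Step 3: δ(q0, □) = (qR, □, R) → bb□[qR]□

The machine reaches the reject state qR and halts.
The machine halted after 3 steps (within the 8-step bound).

Answer: Yes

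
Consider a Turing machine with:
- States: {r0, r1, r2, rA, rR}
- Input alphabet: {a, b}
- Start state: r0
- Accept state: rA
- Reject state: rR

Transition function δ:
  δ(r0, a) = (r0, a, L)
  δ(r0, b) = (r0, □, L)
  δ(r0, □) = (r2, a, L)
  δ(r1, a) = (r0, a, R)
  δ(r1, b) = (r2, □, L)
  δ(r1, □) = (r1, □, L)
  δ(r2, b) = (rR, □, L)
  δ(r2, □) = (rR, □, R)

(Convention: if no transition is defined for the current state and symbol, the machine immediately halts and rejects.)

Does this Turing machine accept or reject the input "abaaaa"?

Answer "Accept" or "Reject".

Execution trace:
Initial: [r0]abaaaa
Step 1: δ(r0, a) = (r0, a, L) → [r0]□abaaaa
Step 2: δ(r0, □) = (r2, a, L) → [r2]□aabaaaa
Step 3: δ(r2, □) = (rR, □, R) → □[rR]aabaaaa

The machine reaches the reject state rR and halts.

Answer: Reject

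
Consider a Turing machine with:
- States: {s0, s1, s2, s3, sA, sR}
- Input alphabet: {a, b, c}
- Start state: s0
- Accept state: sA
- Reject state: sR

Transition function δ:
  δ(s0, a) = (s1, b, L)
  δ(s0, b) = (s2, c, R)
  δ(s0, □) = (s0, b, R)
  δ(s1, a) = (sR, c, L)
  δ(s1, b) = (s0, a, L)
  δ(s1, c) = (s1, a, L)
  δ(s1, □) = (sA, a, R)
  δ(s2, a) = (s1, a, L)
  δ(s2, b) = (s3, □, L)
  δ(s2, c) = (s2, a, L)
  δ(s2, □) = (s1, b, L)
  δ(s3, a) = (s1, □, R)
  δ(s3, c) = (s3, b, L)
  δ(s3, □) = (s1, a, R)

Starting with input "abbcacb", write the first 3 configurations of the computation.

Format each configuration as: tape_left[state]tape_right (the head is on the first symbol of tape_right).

Transitions applied:
Step 1: δ(s0, a) = (s1, b, L)
Step 2: δ(s1, □) = (sA, a, R)

The first 3 configurations are:
[s0]abbcacb ⊢ [s1]□bbbcacb ⊢ a[sA]bbbcacb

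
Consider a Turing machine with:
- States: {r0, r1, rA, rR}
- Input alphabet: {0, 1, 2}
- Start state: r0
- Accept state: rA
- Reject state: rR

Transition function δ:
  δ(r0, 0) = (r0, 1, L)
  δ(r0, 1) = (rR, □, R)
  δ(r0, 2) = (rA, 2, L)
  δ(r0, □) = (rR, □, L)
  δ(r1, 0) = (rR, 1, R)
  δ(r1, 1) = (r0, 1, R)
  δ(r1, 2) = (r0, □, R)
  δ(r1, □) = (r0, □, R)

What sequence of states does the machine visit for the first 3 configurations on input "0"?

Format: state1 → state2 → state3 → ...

Execution trace:
Initial: [r0]0
Step 1: δ(r0, 0) = (r0, 1, L) → [r0]□1
Step 2: δ(r0, □) = (rR, □, L) → [rR]□□1

The machine reaches the reject state rR and halts.

State sequence: r0 → r0 → rR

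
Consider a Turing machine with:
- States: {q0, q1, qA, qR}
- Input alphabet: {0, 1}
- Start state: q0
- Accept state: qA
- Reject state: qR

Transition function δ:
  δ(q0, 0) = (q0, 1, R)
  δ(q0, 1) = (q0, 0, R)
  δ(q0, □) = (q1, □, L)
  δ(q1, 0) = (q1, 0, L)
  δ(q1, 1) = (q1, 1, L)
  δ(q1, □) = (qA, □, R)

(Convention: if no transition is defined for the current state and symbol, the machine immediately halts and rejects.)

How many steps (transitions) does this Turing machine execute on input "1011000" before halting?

Execution trace:
Initial: [q0]1011000
Step 1: δ(q0, 1) = (q0, 0, R) → 0[q0]011000
Step 2: δ(q0, 0) = (q0, 1, R) → 01[q0]11000
Step 3: δ(q0, 1) = (q0, 0, R) → 010[q0]1000
Step 4: δ(q0, 1) = (q0, 0, R) → 0100[q0]000
Step 5: δ(q0, 0) = (q0, 1, R) → 01001[q0]00
Step 6: δ(q0, 0) = (q0, 1, R) → 010011[q0]0
Step 7: δ(q0, 0) = (q0, 1, R) → 0100111[q0]□
Step 8: δ(q0, □) = (q1, □, L) → 010011[q1]1□
Step 9: δ(q1, 1) = (q1, 1, L) → 01001[q1]11□
Step 10: δ(q1, 1) = (q1, 1, L) → 0100[q1]111□
Step 11: δ(q1, 1) = (q1, 1, L) → 010[q1]0111□
Step 12: δ(q1, 0) = (q1, 0, L) → 01[q1]00111□
Step 13: δ(q1, 0) = (q1, 0, L) → 0[q1]100111□
Step 14: δ(q1, 1) = (q1, 1, L) → [q1]0100111□
Step 15: δ(q1, 0) = (q1, 0, L) → [q1]□0100111□
Step 16: δ(q1, □) = (qA, □, R) → □[qA]0100111□

The machine reaches the accept state qA and halts.

The machine executed 16 steps before halting.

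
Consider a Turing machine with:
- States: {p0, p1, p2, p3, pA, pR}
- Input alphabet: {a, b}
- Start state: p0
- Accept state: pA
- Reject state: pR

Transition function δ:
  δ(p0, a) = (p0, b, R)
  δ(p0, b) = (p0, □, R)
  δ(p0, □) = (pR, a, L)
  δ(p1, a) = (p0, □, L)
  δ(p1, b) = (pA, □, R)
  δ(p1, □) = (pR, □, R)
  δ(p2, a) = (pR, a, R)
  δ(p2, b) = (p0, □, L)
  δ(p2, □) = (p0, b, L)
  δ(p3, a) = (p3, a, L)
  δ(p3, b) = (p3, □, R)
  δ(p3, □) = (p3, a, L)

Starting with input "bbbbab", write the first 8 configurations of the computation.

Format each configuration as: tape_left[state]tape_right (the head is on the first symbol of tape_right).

Transitions applied:
Step 1: δ(p0, b) = (p0, □, R)
Step 2: δ(p0, b) = (p0, □, R)
Step 3: δ(p0, b) = (p0, □, R)
Step 4: δ(p0, b) = (p0, □, R)
Step 5: δ(p0, a) = (p0, b, R)
Step 6: δ(p0, b) = (p0, □, R)
Step 7: δ(p0, □) = (pR, a, L)

The first 8 configurations are:
[p0]bbbbab ⊢ □[p0]bbbab ⊢ □□[p0]bbab ⊢ □□□[p0]bab ⊢ □□□□[p0]ab ⊢ □□□□b[p0]b ⊢ □□□□b□[p0]□ ⊢ □□□□b[pR]□a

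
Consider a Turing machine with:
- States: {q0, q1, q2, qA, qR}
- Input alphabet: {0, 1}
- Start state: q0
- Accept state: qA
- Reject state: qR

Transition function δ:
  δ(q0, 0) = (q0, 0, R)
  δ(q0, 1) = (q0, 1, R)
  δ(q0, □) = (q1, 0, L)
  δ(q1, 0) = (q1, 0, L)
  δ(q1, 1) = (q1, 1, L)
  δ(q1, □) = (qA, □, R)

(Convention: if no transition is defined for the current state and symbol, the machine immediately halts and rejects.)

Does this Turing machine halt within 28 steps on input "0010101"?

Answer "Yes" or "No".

Execution trace:
Initial: [q0]0010101
Step 1: δ(q0, 0) = (q0, 0, R) → 0[q0]010101
Step 2: δ(q0, 0) = (q0, 0, R) → 00[q0]10101
Step 3: δ(q0, 1) = (q0, 1, R) → 001[q0]0101
Step 4: δ(q0, 0) = (q0, 0, R) → 0010[q0]101
Step 5: δ(q0, 1) = (q0, 1, R) → 00101[q0]01
Step 6: δ(q0, 0) = (q0, 0, R) → 001010[q0]1
Step 7: δ(q0, 1) = (q0, 1, R) → 0010101[q0]□
Step 8: δ(q0, □) = (q1, 0, L) → 001010[q1]10
Step 9: δ(q1, 1) = (q1, 1, L) → 00101[q1]010
Step 10: δ(q1, 0) = (q1, 0, L) → 0010[q1]1010
Step 11: δ(q1, 1) = (q1, 1, L) → 001[q1]01010
Step 12: δ(q1, 0) = (q1, 0, L) → 00[q1]101010
Step 13: δ(q1, 1) = (q1, 1, L) → 0[q1]0101010
Step 14: δ(q1, 0) = (q1, 0, L) → [q1]00101010
Step 15: δ(q1, 0) = (q1, 0, L) → [q1]□00101010
Step 16: δ(q1, □) = (qA, □, R) → □[qA]00101010

The machine reaches the accept state qA and halts.
The machine halted after 16 steps (within the 28-step bound).

Answer: Yes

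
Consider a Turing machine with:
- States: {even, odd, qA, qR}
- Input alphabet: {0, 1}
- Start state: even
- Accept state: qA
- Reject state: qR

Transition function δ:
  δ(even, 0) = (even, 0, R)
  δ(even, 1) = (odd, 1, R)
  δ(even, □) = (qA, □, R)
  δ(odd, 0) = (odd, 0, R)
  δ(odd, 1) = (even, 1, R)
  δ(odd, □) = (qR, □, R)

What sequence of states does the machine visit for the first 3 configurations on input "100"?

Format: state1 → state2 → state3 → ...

Execution trace:
Initial: [even]100
Step 1: δ(even, 1) = (odd, 1, R) → 1[odd]00
Step 2: δ(odd, 0) = (odd, 0, R) → 10[odd]0

State sequence: even → odd → odd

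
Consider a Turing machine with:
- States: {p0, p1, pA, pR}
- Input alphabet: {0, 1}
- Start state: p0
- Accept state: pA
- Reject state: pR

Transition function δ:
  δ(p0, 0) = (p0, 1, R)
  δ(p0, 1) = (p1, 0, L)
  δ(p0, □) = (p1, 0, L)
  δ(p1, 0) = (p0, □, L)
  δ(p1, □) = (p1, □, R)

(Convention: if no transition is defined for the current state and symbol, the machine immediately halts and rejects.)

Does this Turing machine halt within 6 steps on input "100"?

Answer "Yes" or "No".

Execution trace:
Initial: [p0]100
Step 1: δ(p0, 1) = (p1, 0, L) → [p1]□000
Step 2: δ(p1, □) = (p1, □, R) → □[p1]000
Step 3: δ(p1, 0) = (p0, □, L) → [p0]□□00
Step 4: δ(p0, □) = (p1, 0, L) → [p1]□0□00
Step 5: δ(p1, □) = (p1, □, R) → □[p1]0□00
Step 6: δ(p1, 0) = (p0, □, L) → [p0]□□□00

The machine has not reached a halting state after 6 steps.
The machine did not halt within the 6-step bound.

Answer: No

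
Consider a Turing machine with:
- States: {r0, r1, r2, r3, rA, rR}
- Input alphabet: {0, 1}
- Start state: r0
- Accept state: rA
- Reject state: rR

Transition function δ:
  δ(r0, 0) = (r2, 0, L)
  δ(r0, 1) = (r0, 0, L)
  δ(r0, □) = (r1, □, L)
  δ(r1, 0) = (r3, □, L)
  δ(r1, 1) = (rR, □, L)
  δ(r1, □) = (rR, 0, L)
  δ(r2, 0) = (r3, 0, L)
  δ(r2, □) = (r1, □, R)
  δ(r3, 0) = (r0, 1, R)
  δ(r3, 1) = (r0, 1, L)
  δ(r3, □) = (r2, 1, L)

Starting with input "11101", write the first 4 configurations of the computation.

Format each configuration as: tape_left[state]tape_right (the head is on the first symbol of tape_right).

Transitions applied:
Step 1: δ(r0, 1) = (r0, 0, L)
Step 2: δ(r0, □) = (r1, □, L)
Step 3: δ(r1, □) = (rR, 0, L)

The first 4 configurations are:
[r0]11101 ⊢ [r0]□01101 ⊢ [r1]□□01101 ⊢ [rR]□0□01101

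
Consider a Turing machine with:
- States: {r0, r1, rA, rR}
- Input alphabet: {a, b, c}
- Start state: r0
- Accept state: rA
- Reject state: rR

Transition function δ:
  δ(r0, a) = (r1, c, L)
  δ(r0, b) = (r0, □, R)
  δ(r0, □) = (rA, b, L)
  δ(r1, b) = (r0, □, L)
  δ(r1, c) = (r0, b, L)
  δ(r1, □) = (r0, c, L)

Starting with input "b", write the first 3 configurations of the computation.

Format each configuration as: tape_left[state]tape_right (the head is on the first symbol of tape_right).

Transitions applied:
Step 1: δ(r0, b) = (r0, □, R)
Step 2: δ(r0, □) = (rA, b, L)

The first 3 configurations are:
[r0]b ⊢ □[r0]□ ⊢ [rA]□b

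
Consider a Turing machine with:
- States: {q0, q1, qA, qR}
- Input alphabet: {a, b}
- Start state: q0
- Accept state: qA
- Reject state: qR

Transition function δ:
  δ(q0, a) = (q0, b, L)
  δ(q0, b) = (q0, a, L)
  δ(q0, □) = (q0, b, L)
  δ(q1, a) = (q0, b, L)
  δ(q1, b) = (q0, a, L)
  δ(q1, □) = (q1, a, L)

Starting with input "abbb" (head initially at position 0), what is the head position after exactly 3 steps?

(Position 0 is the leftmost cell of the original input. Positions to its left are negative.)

Execution trace (head position shown):
Step 0: [q0]abbb  (head at position 0)
Step 1: move left → [q0]□bbbb  (head at position -1)
Step 2: move left → [q0]□bbbbb  (head at position -2)
Step 3: move left → [q0]□bbbbbb  (head at position -3)

After 3 steps, the head is at position -3.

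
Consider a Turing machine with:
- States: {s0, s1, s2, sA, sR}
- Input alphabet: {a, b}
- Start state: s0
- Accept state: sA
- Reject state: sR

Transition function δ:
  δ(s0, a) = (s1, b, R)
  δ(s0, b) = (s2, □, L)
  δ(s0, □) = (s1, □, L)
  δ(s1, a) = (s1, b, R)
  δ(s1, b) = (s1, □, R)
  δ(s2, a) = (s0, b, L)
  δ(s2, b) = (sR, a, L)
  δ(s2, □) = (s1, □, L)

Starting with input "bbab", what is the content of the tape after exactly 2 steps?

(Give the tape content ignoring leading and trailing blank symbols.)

Execution trace:
Initial: [s0]bbab
Step 1: δ(s0, b) = (s2, □, L) → [s2]□□bab
Step 2: δ(s2, □) = (s1, □, L) → [s1]□□□bab

No transition is defined for δ(s1, □). By convention the machine halts and rejects.

After 2 steps, the tape (ignoring leading/trailing blanks) is: bab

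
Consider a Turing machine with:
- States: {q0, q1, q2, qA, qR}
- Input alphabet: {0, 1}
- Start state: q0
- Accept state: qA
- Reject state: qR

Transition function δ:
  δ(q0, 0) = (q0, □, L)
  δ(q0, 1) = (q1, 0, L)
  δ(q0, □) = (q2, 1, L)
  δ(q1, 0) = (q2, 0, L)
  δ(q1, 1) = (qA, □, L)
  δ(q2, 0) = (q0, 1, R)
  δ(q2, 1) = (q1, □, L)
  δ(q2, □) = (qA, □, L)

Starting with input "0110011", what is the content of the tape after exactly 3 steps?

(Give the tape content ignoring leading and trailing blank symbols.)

Execution trace:
Initial: [q0]0110011
Step 1: δ(q0, 0) = (q0, □, L) → [q0]□□110011
Step 2: δ(q0, □) = (q2, 1, L) → [q2]□1□110011
Step 3: δ(q2, □) = (qA, □, L) → [qA]□□1□110011

The machine reaches the accept state qA and halts.

After 3 steps, the tape (ignoring leading/trailing blanks) is: 1□110011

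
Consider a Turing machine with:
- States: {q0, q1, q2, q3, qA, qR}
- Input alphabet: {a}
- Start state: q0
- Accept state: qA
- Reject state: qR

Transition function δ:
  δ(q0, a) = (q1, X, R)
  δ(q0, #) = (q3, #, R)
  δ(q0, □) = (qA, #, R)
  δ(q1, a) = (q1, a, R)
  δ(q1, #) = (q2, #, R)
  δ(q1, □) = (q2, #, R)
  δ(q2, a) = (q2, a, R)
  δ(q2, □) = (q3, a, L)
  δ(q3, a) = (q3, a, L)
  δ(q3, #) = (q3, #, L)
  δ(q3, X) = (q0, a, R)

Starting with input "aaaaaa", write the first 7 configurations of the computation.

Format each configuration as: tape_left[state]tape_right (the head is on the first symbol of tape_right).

Transitions applied:
Step 1: δ(q0, a) = (q1, X, R)
Step 2: δ(q1, a) = (q1, a, R)
Step 3: δ(q1, a) = (q1, a, R)
Step 4: δ(q1, a) = (q1, a, R)
Step 5: δ(q1, a) = (q1, a, R)
Step 6: δ(q1, a) = (q1, a, R)

The first 7 configurations are:
[q0]aaaaaa ⊢ X[q1]aaaaa ⊢ Xa[q1]aaaa ⊢ Xaa[q1]aaa ⊢ Xaaa[q1]aa ⊢ Xaaaa[q1]a ⊢ Xaaaaa[q1]□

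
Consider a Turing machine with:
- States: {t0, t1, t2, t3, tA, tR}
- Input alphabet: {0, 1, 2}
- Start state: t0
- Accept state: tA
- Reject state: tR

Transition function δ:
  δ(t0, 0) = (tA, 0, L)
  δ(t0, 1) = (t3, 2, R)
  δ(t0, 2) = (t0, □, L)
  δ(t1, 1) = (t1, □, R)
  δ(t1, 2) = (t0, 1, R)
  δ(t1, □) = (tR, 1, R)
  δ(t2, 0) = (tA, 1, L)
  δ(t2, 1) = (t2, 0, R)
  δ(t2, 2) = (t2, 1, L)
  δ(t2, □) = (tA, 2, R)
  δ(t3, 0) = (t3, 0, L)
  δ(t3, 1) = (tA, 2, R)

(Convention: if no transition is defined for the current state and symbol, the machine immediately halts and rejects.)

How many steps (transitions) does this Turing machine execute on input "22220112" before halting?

Execution trace:
Initial: [t0]22220112
Step 1: δ(t0, 2) = (t0, □, L) → [t0]□□2220112

No transition is defined for δ(t0, □). By convention the machine halts and rejects.

The machine executed 1 step before halting.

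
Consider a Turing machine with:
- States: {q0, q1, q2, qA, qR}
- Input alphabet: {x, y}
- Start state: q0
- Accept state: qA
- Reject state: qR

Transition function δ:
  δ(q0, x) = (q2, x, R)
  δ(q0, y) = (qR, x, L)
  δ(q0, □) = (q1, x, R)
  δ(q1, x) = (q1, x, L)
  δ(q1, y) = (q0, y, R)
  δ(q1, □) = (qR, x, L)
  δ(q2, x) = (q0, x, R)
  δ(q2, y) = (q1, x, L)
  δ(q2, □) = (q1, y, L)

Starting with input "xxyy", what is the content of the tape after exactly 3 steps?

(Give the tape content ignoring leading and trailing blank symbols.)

Execution trace:
Initial: [q0]xxyy
Step 1: δ(q0, x) = (q2, x, R) → x[q2]xyy
Step 2: δ(q2, x) = (q0, x, R) → xx[q0]yy
Step 3: δ(q0, y) = (qR, x, L) → x[qR]xxy

The machine reaches the reject state qR and halts.

After 3 steps, the tape (ignoring leading/trailing blanks) is: xxxy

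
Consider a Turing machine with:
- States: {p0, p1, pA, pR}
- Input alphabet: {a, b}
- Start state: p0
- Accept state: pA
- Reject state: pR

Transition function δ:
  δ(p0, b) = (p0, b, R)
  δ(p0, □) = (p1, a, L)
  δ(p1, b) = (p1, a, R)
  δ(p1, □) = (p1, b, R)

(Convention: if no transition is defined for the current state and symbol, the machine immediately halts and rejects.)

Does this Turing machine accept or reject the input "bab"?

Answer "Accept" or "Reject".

Execution trace:
Initial: [p0]bab
Step 1: δ(p0, b) = (p0, b, R) → b[p0]ab

No transition is defined for δ(p0, a). By convention the machine halts and rejects.

Answer: Reject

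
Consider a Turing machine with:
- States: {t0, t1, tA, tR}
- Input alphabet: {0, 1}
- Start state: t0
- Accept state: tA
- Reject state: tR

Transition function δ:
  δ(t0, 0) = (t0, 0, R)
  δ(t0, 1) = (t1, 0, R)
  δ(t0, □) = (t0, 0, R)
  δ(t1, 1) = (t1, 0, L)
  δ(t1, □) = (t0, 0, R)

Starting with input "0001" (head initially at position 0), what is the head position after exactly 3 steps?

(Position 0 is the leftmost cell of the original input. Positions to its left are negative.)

Execution trace (head position shown):
Step 0: [t0]0001  (head at position 0)
Step 1: move right → 0[t0]001  (head at position 1)
Step 2: move right → 00[t0]01  (head at position 2)
Step 3: move right → 000[t0]1  (head at position 3)

After 3 steps, the head is at position 3.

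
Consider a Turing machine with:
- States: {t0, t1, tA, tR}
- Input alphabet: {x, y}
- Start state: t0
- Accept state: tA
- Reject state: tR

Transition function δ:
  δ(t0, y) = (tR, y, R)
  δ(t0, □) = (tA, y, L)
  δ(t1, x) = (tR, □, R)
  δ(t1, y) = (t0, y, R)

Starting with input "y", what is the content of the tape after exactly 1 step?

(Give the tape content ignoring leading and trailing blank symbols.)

Execution trace:
Initial: [t0]y
Step 1: δ(t0, y) = (tR, y, R) → y[tR]□

The machine reaches the reject state tR and halts.

After 1 step, the tape (ignoring leading/trailing blanks) is: y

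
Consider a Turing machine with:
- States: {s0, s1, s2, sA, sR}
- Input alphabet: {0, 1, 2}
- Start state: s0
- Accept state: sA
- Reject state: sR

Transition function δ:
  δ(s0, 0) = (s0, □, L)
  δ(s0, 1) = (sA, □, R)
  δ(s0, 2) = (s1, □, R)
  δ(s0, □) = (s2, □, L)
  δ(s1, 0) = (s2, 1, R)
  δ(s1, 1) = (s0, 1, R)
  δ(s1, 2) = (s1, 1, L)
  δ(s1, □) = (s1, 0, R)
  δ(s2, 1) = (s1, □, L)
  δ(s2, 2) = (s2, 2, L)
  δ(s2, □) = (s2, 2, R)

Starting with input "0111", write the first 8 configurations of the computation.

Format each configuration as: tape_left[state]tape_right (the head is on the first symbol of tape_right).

Transitions applied:
Step 1: δ(s0, 0) = (s0, □, L)
Step 2: δ(s0, □) = (s2, □, L)
Step 3: δ(s2, □) = (s2, 2, R)
Step 4: δ(s2, □) = (s2, 2, R)
Step 5: δ(s2, □) = (s2, 2, R)
Step 6: δ(s2, 1) = (s1, □, L)
Step 7: δ(s1, 2) = (s1, 1, L)

The first 8 configurations are:
[s0]0111 ⊢ [s0]□□111 ⊢ [s2]□□□111 ⊢ 2[s2]□□111 ⊢ 22[s2]□111 ⊢ 222[s2]111 ⊢ 22[s1]2□11 ⊢ 2[s1]21□11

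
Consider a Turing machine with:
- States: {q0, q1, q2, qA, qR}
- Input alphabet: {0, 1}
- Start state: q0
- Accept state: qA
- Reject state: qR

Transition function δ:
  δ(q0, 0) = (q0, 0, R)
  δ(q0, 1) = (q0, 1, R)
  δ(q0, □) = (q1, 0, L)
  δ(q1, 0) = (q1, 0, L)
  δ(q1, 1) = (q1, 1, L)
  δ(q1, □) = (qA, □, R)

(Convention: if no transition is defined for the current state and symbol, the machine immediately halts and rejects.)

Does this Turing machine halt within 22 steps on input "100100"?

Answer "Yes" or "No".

Execution trace:
Initial: [q0]100100
Step 1: δ(q0, 1) = (q0, 1, R) → 1[q0]00100
Step 2: δ(q0, 0) = (q0, 0, R) → 10[q0]0100
Step 3: δ(q0, 0) = (q0, 0, R) → 100[q0]100
Step 4: δ(q0, 1) = (q0, 1, R) → 1001[q0]00
Step 5: δ(q0, 0) = (q0, 0, R) → 10010[q0]0
Step 6: δ(q0, 0) = (q0, 0, R) → 100100[q0]□
Step 7: δ(q0, □) = (q1, 0, L) → 10010[q1]00
Step 8: δ(q1, 0) = (q1, 0, L) → 1001[q1]000
Step 9: δ(q1, 0) = (q1, 0, L) → 100[q1]1000
Step 10: δ(q1, 1) = (q1, 1, L) → 10[q1]01000
Step 11: δ(q1, 0) = (q1, 0, L) → 1[q1]001000
Step 12: δ(q1, 0) = (q1, 0, L) → [q1]1001000
Step 13: δ(q1, 1) = (q1, 1, L) → [q1]□1001000
Step 14: δ(q1, □) = (qA, □, R) → □[qA]1001000

The machine reaches the accept state qA and halts.
The machine halted after 14 steps (within the 22-step bound).

Answer: Yes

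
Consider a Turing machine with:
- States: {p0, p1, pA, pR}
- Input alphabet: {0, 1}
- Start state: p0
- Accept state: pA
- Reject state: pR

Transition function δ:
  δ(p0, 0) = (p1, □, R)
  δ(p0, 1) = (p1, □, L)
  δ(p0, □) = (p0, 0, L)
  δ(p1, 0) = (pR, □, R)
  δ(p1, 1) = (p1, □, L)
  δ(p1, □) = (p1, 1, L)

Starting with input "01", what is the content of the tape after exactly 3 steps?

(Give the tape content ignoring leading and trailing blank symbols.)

Execution trace:
Initial: [p0]01
Step 1: δ(p0, 0) = (p1, □, R) → □[p1]1
Step 2: δ(p1, 1) = (p1, □, L) → [p1]□□
Step 3: δ(p1, □) = (p1, 1, L) → [p1]□1□

After 3 steps, the tape (ignoring leading/trailing blanks) is: 1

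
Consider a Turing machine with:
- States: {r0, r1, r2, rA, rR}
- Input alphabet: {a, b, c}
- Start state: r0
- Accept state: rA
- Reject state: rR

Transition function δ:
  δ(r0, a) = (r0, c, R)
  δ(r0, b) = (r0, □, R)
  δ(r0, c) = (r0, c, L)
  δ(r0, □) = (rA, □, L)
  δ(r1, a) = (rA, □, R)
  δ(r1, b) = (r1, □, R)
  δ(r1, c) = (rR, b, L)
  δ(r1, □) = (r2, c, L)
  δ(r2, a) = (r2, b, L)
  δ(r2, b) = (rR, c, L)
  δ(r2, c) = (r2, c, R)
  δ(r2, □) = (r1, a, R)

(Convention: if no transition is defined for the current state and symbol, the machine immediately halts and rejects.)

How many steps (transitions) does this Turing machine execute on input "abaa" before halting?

Execution trace:
Initial: [r0]abaa
Step 1: δ(r0, a) = (r0, c, R) → c[r0]baa
Step 2: δ(r0, b) = (r0, □, R) → c□[r0]aa
Step 3: δ(r0, a) = (r0, c, R) → c□c[r0]a
Step 4: δ(r0, a) = (r0, c, R) → c□cc[r0]□
Step 5: δ(r0, □) = (rA, □, L) → c□c[rA]c□

The machine reaches the accept state rA and halts.

The machine executed 5 steps before halting.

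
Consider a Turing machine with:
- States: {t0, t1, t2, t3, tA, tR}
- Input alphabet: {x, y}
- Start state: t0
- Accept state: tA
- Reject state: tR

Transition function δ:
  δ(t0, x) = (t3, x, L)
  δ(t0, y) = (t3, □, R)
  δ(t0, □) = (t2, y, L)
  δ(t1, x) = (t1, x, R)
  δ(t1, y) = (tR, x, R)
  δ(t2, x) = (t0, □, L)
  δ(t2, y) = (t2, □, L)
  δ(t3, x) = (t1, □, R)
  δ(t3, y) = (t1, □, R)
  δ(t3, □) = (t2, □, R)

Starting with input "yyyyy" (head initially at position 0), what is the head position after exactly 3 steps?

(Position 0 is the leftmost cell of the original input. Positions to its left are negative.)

Execution trace (head position shown):
Step 0: [t0]yyyyy  (head at position 0)
Step 1: move right → □[t3]yyyy  (head at position 1)
Step 2: move right → □□[t1]yyy  (head at position 2)
Step 3: move right → □□x[tR]yy  (head at position 3)

After 3 steps, the head is at position 3.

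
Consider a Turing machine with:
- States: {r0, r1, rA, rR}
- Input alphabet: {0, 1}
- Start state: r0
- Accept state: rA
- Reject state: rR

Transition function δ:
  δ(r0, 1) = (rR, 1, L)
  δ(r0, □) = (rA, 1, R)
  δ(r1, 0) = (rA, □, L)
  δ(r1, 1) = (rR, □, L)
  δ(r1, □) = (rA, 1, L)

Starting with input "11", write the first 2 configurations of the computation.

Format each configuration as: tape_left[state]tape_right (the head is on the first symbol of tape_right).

Transitions applied:
Step 1: δ(r0, 1) = (rR, 1, L)

The first 2 configurations are:
[r0]11 ⊢ [rR]□11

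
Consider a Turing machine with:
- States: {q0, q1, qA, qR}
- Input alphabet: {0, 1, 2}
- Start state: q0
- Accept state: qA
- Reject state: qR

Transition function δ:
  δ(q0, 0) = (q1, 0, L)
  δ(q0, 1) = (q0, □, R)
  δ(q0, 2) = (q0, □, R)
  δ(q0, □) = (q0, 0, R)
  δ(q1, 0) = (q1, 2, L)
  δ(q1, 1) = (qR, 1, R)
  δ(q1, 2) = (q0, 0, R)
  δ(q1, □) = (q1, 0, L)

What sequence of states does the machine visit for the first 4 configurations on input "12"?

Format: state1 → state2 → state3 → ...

Execution trace:
Initial: [q0]12
Step 1: δ(q0, 1) = (q0, □, R) → □[q0]2
Step 2: δ(q0, 2) = (q0, □, R) → □□[q0]□
Step 3: δ(q0, □) = (q0, 0, R) → □□0[q0]□

State sequence: q0 → q0 → q0 → q0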